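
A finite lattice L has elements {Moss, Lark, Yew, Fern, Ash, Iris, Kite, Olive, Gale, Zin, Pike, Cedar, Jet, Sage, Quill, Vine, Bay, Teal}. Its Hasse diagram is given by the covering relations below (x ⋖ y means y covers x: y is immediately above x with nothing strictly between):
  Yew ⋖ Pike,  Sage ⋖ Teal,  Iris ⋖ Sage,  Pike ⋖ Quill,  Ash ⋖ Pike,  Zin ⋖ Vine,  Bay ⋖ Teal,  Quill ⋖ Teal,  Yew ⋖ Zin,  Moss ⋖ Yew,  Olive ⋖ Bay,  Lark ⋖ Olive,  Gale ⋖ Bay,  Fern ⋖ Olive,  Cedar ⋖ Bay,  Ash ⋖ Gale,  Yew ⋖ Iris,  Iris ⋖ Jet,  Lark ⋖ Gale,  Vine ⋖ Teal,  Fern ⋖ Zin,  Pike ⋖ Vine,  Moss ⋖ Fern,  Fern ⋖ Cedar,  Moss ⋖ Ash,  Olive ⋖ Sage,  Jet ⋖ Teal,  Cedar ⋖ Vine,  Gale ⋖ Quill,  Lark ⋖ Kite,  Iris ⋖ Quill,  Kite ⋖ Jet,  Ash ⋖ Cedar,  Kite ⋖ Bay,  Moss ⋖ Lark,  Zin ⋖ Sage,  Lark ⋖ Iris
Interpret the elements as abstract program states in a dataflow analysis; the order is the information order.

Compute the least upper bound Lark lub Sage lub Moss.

Common upper bounds of {Lark, Sage, Moss}: Sage, Teal.
The least among these is Sage.

Sage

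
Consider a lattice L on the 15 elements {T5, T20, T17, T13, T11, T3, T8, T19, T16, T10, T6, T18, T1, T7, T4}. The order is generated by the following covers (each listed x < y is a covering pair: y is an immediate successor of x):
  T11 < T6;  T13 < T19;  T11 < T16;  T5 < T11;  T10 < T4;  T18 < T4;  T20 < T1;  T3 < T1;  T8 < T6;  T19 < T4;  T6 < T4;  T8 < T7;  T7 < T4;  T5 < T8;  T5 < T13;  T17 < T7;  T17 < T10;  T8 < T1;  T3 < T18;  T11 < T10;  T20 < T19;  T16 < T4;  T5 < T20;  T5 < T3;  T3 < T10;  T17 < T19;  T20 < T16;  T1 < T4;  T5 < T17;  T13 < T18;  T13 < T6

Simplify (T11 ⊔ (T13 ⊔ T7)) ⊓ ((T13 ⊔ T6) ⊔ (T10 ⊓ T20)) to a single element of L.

T6

T13 ∨ T7 = T4
T11 ∨ T4 = T4
T13 ∨ T6 = T6
T10 ∧ T20 = T5
T6 ∨ T5 = T6
T4 ∧ T6 = T6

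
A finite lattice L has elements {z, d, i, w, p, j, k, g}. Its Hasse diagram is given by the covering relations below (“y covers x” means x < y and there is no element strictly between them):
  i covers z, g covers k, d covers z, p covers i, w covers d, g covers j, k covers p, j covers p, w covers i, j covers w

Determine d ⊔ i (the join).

w

Common upper bounds of {d, i}: g, j, w.
The least among these is w.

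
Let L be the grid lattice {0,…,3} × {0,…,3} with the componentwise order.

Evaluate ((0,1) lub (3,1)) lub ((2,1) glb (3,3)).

(3,1)

(0,1) ∨ (3,1) = (3,1)
(2,1) ∧ (3,3) = (2,1)
(3,1) ∨ (2,1) = (3,1)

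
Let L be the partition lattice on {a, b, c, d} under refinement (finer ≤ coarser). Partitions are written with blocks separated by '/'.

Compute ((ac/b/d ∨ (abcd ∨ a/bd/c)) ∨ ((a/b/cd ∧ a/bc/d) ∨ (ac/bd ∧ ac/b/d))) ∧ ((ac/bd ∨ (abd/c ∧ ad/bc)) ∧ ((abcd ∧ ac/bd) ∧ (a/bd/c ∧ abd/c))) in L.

abcd ∨ a/bd/c = abcd
ac/b/d ∨ abcd = abcd
a/b/cd ∧ a/bc/d = a/b/c/d
ac/bd ∧ ac/b/d = ac/b/d
a/b/c/d ∨ ac/b/d = ac/b/d
abcd ∨ ac/b/d = abcd
abd/c ∧ ad/bc = ad/b/c
ac/bd ∨ ad/b/c = abcd
abcd ∧ ac/bd = ac/bd
a/bd/c ∧ abd/c = a/bd/c
ac/bd ∧ a/bd/c = a/bd/c
abcd ∧ a/bd/c = a/bd/c
abcd ∧ a/bd/c = a/bd/c

a/bd/c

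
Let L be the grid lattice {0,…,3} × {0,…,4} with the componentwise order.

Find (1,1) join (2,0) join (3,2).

(3,2)

In a product of chains, the join is componentwise max, giving (3,2).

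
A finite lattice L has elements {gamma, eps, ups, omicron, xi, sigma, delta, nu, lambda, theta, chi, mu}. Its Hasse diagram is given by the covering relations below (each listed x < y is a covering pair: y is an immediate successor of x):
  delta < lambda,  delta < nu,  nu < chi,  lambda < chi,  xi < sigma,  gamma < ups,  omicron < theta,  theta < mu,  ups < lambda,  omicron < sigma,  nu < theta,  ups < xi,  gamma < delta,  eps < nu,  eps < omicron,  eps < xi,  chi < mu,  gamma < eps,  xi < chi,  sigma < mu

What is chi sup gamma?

Common upper bounds of {chi, gamma}: chi, mu.
The least among these is chi.

chi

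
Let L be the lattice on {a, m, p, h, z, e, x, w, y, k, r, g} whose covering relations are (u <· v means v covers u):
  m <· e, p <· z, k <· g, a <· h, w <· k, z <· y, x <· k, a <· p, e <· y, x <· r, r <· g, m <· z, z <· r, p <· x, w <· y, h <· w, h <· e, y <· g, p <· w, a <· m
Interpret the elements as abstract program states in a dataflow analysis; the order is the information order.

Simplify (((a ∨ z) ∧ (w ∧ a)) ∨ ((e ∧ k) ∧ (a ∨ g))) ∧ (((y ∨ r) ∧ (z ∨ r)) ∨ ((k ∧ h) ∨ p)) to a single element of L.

h

a ∨ z = z
w ∧ a = a
z ∧ a = a
e ∧ k = h
a ∨ g = g
h ∧ g = h
a ∨ h = h
y ∨ r = g
z ∨ r = r
g ∧ r = r
k ∧ h = h
h ∨ p = w
r ∨ w = g
h ∧ g = h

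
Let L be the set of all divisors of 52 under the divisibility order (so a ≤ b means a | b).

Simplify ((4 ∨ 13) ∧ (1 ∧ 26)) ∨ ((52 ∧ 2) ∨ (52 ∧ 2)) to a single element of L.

2

4 ∨ 13 = 52
1 ∧ 26 = 1
52 ∧ 1 = 1
52 ∧ 2 = 2
52 ∧ 2 = 2
2 ∨ 2 = 2
1 ∨ 2 = 2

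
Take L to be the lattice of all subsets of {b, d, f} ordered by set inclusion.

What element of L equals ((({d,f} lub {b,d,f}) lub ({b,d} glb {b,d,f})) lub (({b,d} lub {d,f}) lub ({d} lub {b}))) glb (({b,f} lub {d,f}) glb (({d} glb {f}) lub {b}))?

{d,f} ∨ {b,d,f} = {b,d,f}
{b,d} ∧ {b,d,f} = {b,d}
{b,d,f} ∨ {b,d} = {b,d,f}
{b,d} ∨ {d,f} = {b,d,f}
{d} ∨ {b} = {b,d}
{b,d,f} ∨ {b,d} = {b,d,f}
{b,d,f} ∨ {b,d,f} = {b,d,f}
{b,f} ∨ {d,f} = {b,d,f}
{d} ∧ {f} = {}
{} ∨ {b} = {b}
{b,d,f} ∧ {b} = {b}
{b,d,f} ∧ {b} = {b}

{b}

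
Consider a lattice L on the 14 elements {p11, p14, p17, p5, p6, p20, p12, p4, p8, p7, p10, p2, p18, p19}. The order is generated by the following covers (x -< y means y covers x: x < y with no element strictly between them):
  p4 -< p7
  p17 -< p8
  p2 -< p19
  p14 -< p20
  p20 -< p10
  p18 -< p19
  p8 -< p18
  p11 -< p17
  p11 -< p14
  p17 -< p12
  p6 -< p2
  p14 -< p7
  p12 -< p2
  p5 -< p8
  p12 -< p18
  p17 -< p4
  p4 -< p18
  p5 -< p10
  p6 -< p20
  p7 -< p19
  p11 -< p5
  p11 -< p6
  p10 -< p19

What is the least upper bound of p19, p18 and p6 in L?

p19

Common upper bounds of {p19, p18, p6}: p19.
The least among these is p19.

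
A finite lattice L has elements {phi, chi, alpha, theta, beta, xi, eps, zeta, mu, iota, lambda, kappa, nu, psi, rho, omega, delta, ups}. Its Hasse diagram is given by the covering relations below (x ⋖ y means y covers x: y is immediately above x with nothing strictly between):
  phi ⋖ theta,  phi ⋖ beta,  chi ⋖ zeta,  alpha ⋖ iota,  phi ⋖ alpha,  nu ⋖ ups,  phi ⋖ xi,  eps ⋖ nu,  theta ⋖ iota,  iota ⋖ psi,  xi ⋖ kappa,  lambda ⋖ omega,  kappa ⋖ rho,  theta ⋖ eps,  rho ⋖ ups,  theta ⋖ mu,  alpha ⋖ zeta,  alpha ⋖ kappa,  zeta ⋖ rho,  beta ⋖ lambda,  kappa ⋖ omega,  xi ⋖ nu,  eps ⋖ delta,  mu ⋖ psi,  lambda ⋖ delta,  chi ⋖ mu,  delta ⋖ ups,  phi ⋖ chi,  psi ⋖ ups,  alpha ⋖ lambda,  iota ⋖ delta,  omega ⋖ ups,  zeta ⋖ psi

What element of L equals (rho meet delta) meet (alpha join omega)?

rho ∧ delta = alpha
alpha ∨ omega = omega
alpha ∧ omega = alpha

alpha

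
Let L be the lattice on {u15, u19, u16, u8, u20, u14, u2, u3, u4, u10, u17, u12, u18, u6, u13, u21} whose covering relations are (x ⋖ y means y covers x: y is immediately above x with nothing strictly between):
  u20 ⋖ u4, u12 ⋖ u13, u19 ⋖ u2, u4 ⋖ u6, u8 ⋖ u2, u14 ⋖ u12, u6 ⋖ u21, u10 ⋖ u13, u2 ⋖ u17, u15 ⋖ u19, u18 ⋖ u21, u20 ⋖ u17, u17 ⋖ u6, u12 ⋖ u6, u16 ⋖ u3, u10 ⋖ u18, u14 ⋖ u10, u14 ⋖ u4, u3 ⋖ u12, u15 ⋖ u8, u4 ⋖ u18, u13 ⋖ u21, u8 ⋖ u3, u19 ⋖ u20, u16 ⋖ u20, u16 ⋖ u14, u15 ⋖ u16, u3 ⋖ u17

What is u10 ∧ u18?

Common lower bounds of {u10, u18}: u10, u14, u15, u16.
The greatest among these is u10.

u10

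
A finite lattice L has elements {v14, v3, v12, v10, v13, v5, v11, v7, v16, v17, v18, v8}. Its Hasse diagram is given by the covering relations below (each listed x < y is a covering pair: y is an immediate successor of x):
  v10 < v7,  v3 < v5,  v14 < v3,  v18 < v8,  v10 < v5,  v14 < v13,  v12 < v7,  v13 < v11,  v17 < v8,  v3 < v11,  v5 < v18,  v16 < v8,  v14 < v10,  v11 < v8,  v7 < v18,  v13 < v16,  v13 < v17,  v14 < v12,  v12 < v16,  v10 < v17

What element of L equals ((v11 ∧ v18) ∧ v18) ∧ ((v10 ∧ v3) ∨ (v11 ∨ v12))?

v3

v11 ∧ v18 = v3
v3 ∧ v18 = v3
v10 ∧ v3 = v14
v11 ∨ v12 = v8
v14 ∨ v8 = v8
v3 ∧ v8 = v3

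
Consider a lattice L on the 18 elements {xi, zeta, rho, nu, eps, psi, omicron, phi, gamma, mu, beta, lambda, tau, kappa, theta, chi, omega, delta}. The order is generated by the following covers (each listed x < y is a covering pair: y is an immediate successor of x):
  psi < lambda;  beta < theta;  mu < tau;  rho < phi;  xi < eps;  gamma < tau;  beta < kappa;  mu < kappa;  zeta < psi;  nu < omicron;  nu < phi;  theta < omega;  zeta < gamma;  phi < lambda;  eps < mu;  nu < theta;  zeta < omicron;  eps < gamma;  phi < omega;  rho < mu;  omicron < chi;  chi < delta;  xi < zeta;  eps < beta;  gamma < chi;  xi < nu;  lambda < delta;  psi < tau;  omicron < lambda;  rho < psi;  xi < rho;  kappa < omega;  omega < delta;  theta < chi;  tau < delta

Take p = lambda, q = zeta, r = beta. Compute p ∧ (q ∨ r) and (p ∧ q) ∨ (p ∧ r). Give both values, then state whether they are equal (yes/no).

omicron; zeta; no

q ∨ r = chi, so p ∧ (q ∨ r) = lambda ∧ chi = omicron.
p ∧ q = zeta and p ∧ r = xi, so (p ∧ q) ∨ (p ∧ r) = zeta ∨ xi = zeta.
Equal: no.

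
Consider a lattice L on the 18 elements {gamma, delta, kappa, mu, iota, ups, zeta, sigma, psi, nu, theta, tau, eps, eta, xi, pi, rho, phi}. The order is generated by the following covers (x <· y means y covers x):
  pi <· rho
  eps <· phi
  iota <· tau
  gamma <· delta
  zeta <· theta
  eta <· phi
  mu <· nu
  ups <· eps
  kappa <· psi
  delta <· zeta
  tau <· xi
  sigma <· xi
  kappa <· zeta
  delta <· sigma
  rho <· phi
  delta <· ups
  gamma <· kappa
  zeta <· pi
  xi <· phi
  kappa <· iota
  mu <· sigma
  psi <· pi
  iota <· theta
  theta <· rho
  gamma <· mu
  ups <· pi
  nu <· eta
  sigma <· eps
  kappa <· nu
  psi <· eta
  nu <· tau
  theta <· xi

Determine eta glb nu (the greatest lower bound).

Common lower bounds of {eta, nu}: gamma, kappa, mu, nu.
The greatest among these is nu.

nu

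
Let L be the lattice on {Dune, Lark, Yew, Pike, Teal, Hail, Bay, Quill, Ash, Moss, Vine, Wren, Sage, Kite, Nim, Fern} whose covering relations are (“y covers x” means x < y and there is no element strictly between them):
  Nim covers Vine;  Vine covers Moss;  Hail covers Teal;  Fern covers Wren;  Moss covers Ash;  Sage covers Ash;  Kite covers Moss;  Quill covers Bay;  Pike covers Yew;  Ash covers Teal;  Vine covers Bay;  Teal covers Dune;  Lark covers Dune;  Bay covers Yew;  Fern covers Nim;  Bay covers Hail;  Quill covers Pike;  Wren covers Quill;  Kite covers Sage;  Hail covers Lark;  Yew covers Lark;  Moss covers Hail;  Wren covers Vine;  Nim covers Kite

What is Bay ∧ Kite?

Common lower bounds of {Bay, Kite}: Dune, Hail, Lark, Teal.
The greatest among these is Hail.

Hail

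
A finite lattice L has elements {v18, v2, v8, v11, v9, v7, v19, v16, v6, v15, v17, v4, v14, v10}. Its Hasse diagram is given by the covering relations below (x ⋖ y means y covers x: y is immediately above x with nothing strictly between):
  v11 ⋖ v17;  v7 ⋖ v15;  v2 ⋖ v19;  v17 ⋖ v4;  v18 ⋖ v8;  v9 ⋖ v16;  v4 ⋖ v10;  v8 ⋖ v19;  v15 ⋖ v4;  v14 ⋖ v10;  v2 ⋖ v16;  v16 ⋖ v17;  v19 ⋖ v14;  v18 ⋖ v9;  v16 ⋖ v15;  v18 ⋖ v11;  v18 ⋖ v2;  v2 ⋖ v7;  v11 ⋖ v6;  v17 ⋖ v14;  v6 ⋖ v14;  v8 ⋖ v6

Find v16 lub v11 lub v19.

Common upper bounds of {v16, v11, v19}: v10, v14.
The least among these is v14.

v14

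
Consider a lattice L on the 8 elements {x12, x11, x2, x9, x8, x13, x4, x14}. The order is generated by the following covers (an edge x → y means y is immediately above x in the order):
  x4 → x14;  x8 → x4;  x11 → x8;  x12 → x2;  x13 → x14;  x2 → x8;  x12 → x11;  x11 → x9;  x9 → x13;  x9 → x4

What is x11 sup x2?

Common upper bounds of {x11, x2}: x14, x4, x8.
The least among these is x8.

x8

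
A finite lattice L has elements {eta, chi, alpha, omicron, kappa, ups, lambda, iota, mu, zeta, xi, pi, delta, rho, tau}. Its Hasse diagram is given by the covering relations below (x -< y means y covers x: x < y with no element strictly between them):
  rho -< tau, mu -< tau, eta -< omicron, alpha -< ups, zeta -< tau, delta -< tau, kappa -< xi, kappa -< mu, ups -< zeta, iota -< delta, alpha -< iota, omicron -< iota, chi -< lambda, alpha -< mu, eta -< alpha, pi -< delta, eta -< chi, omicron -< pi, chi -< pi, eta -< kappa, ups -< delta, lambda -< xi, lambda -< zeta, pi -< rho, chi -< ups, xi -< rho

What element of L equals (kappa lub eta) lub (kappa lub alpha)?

mu

kappa ∨ eta = kappa
kappa ∨ alpha = mu
kappa ∨ mu = mu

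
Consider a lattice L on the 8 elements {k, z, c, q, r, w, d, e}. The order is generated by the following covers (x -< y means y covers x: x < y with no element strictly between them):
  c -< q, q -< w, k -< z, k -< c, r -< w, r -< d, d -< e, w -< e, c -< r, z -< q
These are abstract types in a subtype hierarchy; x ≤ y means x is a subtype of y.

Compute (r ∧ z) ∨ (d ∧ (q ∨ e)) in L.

r ∧ z = k
q ∨ e = e
d ∧ e = d
k ∨ d = d

d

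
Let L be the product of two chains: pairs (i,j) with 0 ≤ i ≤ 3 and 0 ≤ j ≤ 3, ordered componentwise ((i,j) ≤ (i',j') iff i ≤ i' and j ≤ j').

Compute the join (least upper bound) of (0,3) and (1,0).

(1,3)

In a product of chains, the join is componentwise max, giving (1,3).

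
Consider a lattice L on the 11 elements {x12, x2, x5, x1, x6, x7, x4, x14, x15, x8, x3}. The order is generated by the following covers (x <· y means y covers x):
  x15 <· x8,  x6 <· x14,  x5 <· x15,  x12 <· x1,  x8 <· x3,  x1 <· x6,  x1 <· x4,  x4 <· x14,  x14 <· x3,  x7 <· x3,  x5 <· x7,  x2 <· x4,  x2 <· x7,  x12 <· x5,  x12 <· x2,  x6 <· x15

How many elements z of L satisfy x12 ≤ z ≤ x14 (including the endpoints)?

6

The interval [x12, x14] = {x1, x12, x14, x2, x4, x6}, which has 6 elements.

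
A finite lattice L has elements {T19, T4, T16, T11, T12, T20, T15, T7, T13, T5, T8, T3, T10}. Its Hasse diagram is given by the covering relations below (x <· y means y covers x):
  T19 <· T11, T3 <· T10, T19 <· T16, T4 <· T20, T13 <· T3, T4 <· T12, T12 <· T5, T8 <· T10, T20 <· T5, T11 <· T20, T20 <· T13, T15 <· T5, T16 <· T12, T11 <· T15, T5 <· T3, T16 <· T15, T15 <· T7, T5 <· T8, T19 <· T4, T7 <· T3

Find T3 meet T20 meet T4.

T4

Common lower bounds of {T3, T20, T4}: T19, T4.
The greatest among these is T4.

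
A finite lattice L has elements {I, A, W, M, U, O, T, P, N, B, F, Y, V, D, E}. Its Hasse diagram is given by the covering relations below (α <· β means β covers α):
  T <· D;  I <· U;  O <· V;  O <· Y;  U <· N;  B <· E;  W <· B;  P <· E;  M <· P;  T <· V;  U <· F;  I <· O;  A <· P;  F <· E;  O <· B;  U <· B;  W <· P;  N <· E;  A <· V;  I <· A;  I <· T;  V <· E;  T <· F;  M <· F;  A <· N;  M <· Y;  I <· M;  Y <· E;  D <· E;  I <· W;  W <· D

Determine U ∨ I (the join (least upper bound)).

U

Common upper bounds of {U, I}: B, E, F, N, U.
The least among these is U.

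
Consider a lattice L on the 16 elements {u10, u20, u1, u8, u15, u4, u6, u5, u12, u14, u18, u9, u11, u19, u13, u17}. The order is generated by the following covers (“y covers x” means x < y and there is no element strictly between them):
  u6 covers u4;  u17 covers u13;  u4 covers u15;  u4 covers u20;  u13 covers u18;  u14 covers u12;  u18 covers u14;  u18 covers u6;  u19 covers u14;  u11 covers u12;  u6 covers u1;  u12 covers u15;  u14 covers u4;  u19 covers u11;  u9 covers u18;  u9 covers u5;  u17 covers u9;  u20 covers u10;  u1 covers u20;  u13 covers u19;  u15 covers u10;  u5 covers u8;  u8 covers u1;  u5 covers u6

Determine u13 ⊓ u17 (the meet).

Common lower bounds of {u13, u17}: u1, u10, u11, u12, u13, u14, u15, u18, u19, u20, u4, u6.
The greatest among these is u13.

u13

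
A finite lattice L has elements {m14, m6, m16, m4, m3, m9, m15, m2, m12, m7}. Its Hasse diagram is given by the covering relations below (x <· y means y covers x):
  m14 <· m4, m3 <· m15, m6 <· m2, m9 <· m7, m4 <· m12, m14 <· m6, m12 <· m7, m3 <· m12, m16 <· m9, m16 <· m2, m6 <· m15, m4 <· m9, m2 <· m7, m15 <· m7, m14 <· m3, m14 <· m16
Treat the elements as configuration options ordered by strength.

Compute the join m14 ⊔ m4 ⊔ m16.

m9

Common upper bounds of {m14, m4, m16}: m7, m9.
The least among these is m9.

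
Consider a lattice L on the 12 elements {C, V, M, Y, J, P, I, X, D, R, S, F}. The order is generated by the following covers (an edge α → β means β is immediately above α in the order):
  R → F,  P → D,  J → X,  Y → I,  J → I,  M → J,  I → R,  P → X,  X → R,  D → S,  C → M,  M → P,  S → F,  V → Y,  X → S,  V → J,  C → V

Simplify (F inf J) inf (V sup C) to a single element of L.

F ∧ J = J
V ∨ C = V
J ∧ V = V

V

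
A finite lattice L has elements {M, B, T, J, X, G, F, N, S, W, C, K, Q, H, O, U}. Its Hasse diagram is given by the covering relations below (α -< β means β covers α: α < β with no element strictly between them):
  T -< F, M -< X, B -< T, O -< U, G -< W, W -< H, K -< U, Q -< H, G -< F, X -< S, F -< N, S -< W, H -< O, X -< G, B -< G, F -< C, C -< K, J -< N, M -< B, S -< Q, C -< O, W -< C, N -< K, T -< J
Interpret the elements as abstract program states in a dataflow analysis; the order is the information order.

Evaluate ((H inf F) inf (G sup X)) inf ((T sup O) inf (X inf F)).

X

H ∧ F = G
G ∨ X = G
G ∧ G = G
T ∨ O = O
X ∧ F = X
O ∧ X = X
G ∧ X = X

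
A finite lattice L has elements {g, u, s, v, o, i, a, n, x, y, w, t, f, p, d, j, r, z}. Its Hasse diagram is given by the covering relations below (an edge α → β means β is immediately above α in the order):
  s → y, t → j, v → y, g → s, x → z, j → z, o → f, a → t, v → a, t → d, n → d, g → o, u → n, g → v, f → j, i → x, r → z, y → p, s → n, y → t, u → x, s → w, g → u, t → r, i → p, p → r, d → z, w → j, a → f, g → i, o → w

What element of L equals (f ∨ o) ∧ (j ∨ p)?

f ∨ o = f
j ∨ p = z
f ∧ z = f

f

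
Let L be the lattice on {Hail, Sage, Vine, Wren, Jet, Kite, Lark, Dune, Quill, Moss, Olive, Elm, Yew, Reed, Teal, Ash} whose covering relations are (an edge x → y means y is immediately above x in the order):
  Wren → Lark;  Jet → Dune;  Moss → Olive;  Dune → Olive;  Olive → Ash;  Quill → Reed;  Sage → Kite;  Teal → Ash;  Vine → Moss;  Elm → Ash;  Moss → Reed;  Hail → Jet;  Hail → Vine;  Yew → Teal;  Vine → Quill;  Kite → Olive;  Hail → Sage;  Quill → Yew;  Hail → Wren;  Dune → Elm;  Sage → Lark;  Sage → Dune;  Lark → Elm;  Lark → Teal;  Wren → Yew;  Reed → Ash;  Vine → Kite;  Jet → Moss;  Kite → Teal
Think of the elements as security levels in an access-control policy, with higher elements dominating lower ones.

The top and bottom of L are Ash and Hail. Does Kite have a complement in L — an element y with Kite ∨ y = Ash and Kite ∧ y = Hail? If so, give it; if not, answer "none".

For every candidate y, either Kite ∨ y ≠ Ash or Kite ∧ y ≠ Hail; no complement exists.

none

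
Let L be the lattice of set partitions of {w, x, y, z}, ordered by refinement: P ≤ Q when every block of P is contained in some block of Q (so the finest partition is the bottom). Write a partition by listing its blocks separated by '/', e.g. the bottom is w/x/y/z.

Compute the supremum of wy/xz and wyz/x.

The join of wy/xz and wyz/x merges any blocks that overlap across the partitions, giving wxyz.

wxyz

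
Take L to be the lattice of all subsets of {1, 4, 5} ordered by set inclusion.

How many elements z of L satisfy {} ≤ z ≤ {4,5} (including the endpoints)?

The interval [{}, {4,5}] = {{4,5}, {4}, {5}, {}}, which has 4 elements.

4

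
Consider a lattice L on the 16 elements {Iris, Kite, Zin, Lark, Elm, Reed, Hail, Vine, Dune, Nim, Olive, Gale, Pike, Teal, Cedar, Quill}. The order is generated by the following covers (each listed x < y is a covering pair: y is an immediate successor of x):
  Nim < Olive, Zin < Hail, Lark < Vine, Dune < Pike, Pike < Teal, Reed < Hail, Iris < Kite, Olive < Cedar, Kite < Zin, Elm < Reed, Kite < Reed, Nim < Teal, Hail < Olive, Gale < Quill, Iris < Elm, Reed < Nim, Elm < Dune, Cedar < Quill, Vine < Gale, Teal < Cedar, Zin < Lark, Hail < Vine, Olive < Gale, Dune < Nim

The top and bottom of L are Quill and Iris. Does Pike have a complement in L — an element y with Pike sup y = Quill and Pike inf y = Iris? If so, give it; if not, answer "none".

Need y with Pike ∨ y = Quill and Pike ∧ y = Iris.
Checking each element gives: Lark.

Lark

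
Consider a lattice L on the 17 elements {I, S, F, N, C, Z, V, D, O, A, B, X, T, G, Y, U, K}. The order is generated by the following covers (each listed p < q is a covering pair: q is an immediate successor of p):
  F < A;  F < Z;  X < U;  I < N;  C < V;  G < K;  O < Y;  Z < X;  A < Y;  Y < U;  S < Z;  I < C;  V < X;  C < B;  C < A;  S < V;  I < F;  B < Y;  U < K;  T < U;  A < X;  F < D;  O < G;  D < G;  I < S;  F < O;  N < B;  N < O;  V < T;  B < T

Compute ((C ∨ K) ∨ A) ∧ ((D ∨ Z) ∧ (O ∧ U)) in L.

O

C ∨ K = K
K ∨ A = K
D ∨ Z = K
O ∧ U = O
K ∧ O = O
K ∧ O = O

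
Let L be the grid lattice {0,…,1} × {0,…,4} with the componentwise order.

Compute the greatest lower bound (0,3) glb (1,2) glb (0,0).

Common lower bounds of {(0,3), (1,2), (0,0)}: (0,0).
The greatest among these is (0,0).

(0,0)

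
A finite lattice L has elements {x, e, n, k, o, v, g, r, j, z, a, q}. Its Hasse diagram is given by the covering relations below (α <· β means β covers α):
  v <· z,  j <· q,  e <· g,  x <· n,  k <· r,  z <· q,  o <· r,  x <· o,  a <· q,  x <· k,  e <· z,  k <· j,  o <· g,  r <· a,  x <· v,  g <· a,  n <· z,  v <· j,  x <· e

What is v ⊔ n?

Common upper bounds of {v, n}: q, z.
The least among these is z.

z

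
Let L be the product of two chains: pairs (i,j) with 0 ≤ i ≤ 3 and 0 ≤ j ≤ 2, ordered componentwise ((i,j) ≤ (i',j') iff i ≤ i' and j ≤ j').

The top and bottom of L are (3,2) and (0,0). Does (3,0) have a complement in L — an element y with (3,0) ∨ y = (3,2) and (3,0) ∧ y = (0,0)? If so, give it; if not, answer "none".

(0,2)

Need y with (3,0) ∨ y = (3,2) and (3,0) ∧ y = (0,0).
Checking each element gives: (0,2).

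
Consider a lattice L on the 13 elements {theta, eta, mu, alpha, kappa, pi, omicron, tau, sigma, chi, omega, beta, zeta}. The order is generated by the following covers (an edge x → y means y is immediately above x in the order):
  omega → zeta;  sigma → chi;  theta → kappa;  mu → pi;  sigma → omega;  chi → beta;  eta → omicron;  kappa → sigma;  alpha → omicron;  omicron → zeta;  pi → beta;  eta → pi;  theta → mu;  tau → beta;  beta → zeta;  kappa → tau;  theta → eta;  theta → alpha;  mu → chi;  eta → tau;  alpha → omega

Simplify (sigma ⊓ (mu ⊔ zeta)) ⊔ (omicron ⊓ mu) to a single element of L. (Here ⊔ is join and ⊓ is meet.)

mu ∨ zeta = zeta
sigma ∧ zeta = sigma
omicron ∧ mu = theta
sigma ∨ theta = sigma

sigma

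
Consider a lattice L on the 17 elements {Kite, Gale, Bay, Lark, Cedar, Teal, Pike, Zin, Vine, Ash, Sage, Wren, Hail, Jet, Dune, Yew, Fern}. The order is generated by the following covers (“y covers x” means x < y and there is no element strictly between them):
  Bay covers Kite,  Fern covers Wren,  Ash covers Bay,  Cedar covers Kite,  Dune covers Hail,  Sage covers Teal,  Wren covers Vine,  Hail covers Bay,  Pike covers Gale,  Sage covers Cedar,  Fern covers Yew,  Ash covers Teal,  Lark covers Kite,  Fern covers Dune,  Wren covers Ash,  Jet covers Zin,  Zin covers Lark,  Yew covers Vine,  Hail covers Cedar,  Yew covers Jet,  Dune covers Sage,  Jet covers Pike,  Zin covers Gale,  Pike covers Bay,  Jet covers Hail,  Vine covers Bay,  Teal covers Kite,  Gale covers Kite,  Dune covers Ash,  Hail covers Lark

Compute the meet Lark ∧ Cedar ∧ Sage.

Common lower bounds of {Lark, Cedar, Sage}: Kite.
The greatest among these is Kite.

Kite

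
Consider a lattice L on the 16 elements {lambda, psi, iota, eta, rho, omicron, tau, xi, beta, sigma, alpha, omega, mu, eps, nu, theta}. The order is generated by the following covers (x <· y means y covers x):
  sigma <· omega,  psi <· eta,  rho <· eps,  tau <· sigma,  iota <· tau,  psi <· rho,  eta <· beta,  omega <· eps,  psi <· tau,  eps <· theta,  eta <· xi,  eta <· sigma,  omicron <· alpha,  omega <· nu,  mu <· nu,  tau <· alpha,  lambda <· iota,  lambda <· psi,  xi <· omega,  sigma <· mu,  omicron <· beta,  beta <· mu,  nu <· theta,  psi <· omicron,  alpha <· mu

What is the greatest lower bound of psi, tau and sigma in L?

Common lower bounds of {psi, tau, sigma}: lambda, psi.
The greatest among these is psi.

psi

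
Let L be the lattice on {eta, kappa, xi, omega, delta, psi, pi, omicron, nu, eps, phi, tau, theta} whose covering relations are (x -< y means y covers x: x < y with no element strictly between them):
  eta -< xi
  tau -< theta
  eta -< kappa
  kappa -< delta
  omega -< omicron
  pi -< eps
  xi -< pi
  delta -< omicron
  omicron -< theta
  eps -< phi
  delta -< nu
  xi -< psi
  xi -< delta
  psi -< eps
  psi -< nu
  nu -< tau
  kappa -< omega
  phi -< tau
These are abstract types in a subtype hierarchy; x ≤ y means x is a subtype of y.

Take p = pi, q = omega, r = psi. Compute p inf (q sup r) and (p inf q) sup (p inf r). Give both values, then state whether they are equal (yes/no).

pi; xi; no

q sup r = theta, so p inf (q sup r) = pi inf theta = pi.
p inf q = eta and p inf r = xi, so (p inf q) sup (p inf r) = eta sup xi = xi.
Equal: no.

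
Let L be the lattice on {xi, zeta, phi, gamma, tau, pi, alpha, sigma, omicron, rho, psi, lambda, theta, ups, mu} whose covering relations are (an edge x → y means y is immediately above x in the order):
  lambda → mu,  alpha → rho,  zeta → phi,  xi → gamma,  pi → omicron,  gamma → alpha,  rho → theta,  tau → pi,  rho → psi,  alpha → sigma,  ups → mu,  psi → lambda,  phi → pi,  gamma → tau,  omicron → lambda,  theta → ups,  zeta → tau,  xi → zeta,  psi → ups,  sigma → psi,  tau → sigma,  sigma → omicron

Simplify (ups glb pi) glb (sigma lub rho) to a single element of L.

ups ∧ pi = tau
sigma ∨ rho = psi
tau ∧ psi = tau

tau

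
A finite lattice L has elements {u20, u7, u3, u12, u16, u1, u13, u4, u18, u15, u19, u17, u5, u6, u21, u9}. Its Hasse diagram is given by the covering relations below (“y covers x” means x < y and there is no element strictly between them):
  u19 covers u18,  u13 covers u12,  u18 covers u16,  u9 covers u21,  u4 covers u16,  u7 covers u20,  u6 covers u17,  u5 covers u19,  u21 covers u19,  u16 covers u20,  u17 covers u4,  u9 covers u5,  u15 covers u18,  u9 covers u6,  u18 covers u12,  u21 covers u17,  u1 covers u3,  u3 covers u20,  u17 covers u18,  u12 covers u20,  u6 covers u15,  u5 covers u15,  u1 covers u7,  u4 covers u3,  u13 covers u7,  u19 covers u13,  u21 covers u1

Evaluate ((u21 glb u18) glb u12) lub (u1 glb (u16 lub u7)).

u21 ∧ u18 = u18
u18 ∧ u12 = u12
u16 ∨ u7 = u19
u1 ∧ u19 = u7
u12 ∨ u7 = u13

u13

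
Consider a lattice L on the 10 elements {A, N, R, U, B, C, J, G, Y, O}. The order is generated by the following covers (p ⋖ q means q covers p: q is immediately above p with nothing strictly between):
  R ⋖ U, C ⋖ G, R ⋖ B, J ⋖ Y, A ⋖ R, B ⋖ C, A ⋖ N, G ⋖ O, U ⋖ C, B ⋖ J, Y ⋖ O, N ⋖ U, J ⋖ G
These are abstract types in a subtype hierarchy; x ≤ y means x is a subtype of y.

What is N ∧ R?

Common lower bounds of {N, R}: A.
The greatest among these is A.

A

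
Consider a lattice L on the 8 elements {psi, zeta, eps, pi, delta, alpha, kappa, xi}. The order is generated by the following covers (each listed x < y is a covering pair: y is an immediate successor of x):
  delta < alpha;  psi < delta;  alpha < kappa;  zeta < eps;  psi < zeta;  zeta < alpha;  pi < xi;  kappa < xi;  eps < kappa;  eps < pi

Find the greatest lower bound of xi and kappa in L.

Common lower bounds of {xi, kappa}: alpha, delta, eps, kappa, psi, zeta.
The greatest among these is kappa.

kappa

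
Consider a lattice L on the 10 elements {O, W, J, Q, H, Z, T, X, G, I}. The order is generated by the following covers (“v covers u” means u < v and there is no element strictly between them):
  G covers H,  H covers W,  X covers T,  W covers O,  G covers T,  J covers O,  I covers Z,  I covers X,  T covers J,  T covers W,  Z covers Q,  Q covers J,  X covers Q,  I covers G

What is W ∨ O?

Common upper bounds of {W, O}: G, H, I, T, W, X.
The least among these is W.

W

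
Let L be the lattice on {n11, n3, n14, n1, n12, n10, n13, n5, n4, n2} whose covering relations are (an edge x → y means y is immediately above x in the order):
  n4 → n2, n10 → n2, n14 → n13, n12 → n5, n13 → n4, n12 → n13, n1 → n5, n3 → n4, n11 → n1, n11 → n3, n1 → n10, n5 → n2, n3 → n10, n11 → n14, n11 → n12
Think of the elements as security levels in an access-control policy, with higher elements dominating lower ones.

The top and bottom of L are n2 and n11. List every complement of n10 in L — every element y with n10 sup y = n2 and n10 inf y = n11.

Need y with n10 ∨ y = n2 and n10 ∧ y = n11.
Checking each element gives: n12, n13, n14.

n12, n13, n14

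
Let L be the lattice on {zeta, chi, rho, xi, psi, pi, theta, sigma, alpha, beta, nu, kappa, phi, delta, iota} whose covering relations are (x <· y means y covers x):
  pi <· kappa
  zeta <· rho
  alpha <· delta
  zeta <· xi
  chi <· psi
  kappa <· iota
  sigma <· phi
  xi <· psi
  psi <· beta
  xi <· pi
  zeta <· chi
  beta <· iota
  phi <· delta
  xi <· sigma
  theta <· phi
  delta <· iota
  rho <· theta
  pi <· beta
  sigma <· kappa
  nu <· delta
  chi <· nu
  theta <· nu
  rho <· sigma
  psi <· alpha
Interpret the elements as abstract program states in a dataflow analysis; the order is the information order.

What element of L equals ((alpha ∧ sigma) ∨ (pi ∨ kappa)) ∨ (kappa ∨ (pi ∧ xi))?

kappa

alpha ∧ sigma = xi
pi ∨ kappa = kappa
xi ∨ kappa = kappa
pi ∧ xi = xi
kappa ∨ xi = kappa
kappa ∨ kappa = kappa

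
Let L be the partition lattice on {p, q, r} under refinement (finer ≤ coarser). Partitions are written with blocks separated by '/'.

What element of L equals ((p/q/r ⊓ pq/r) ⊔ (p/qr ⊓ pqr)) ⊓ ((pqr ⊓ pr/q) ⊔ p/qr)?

p/q/r ∧ pq/r = p/q/r
p/qr ∧ pqr = p/qr
p/q/r ∨ p/qr = p/qr
pqr ∧ pr/q = pr/q
pr/q ∨ p/qr = pqr
p/qr ∧ pqr = p/qr

p/qr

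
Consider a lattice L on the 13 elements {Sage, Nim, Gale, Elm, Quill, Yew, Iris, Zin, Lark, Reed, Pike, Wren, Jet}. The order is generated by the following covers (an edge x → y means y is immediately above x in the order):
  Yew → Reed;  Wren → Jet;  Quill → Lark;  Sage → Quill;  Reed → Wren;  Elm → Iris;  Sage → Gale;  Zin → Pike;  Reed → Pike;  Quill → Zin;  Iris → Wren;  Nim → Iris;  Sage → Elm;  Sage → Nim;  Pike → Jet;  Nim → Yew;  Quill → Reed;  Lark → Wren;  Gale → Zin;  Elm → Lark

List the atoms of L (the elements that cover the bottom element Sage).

The atoms are exactly the elements that cover Sage: Elm, Gale, Nim, Quill.

Elm, Gale, Nim, Quill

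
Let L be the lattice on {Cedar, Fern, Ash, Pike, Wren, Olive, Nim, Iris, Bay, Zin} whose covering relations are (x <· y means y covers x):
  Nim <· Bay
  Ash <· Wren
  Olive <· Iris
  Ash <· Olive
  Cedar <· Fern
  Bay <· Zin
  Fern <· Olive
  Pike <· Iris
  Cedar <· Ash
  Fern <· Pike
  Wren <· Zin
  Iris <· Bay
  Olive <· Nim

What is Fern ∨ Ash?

Olive

Common upper bounds of {Fern, Ash}: Bay, Iris, Nim, Olive, Zin.
The least among these is Olive.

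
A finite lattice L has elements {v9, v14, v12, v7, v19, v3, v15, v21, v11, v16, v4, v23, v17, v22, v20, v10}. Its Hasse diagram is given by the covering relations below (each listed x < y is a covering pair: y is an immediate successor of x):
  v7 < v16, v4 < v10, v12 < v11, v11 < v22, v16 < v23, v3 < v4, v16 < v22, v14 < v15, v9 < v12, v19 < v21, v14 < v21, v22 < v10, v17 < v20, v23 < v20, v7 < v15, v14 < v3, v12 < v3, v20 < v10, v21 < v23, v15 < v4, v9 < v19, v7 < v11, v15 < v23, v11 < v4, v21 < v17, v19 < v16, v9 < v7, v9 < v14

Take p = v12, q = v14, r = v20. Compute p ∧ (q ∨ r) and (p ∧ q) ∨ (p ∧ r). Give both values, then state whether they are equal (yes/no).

v9; v9; yes

q ∨ r = v20, so p ∧ (q ∨ r) = v12 ∧ v20 = v9.
p ∧ q = v9 and p ∧ r = v9, so (p ∧ q) ∨ (p ∧ r) = v9 ∨ v9 = v9.
Equal: yes.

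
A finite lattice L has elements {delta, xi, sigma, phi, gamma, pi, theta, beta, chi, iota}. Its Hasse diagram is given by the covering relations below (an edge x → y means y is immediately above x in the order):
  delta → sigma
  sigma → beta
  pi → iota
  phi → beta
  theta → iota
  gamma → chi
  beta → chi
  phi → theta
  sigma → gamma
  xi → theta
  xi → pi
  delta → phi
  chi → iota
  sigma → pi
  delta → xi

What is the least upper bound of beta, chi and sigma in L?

Common upper bounds of {beta, chi, sigma}: chi, iota.
The least among these is chi.

chi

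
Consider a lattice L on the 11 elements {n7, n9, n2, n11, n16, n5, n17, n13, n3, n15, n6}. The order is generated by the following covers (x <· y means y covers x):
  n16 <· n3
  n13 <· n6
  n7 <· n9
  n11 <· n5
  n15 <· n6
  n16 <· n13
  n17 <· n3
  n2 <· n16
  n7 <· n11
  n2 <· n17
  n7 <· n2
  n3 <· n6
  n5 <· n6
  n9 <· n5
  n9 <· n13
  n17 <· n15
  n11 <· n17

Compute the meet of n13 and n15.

n2

Common lower bounds of {n13, n15}: n2, n7.
The greatest among these is n2.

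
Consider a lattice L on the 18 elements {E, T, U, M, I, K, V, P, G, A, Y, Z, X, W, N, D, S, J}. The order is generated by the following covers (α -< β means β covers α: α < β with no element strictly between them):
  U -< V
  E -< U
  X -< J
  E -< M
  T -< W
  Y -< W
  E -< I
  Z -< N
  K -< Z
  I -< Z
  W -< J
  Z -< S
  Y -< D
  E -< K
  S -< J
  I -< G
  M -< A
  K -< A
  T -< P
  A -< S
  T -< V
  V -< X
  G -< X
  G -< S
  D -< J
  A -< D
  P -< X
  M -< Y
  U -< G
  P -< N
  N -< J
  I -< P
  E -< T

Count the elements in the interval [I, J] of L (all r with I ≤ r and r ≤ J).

The interval [I, J] = {G, I, J, N, P, S, X, Z}, which has 8 elements.

8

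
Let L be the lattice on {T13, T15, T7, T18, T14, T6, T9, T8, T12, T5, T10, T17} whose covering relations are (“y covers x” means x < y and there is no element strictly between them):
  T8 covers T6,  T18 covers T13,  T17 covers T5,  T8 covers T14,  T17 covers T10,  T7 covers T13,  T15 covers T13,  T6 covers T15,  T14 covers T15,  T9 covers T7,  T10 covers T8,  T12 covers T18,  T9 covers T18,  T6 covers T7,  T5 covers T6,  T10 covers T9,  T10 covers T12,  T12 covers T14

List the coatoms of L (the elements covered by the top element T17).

The coatoms are exactly the elements covered by T17: T10, T5.

T10, T5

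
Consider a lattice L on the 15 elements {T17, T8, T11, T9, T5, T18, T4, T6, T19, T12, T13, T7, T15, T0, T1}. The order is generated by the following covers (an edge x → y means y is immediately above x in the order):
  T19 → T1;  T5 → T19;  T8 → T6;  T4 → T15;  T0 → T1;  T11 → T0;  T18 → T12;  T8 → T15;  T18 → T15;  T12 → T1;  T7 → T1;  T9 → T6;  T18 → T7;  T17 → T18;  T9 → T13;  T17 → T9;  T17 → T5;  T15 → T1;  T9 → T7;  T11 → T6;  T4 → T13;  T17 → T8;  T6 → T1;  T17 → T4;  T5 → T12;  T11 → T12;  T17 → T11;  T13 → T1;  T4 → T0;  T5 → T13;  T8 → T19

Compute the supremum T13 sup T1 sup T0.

Common upper bounds of {T13, T1, T0}: T1.
The least among these is T1.

T1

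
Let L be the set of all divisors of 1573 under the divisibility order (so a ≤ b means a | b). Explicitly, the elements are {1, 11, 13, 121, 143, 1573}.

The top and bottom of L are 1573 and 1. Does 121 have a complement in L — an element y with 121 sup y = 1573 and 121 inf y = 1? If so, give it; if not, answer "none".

13

Need y with 121 ∨ y = 1573 and 121 ∧ y = 1.
Checking each element gives: 13.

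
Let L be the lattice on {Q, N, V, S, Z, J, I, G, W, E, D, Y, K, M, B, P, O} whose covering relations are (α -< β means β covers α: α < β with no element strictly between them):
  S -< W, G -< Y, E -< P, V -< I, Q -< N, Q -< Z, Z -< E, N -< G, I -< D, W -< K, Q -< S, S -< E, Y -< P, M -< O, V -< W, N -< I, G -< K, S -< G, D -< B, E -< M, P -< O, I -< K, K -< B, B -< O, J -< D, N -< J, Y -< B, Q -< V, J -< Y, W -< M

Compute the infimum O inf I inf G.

Common lower bounds of {O, I, G}: N, Q.
The greatest among these is N.

N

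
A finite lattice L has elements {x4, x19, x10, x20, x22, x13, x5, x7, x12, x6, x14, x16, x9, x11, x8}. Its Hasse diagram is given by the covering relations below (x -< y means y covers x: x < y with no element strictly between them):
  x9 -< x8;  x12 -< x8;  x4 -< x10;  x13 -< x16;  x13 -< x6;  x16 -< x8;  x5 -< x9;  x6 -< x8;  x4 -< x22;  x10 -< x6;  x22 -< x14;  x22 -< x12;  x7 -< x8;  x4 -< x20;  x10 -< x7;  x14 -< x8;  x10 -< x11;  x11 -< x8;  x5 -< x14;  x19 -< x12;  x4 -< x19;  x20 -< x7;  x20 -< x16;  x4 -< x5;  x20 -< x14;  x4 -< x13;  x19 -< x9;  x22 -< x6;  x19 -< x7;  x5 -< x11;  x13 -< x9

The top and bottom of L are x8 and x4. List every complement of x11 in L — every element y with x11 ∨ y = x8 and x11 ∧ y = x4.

Need y with x11 ∨ y = x8 and x11 ∧ y = x4.
Checking each element gives: x12, x13, x16, x19, x20, x22.

x12, x13, x16, x19, x20, x22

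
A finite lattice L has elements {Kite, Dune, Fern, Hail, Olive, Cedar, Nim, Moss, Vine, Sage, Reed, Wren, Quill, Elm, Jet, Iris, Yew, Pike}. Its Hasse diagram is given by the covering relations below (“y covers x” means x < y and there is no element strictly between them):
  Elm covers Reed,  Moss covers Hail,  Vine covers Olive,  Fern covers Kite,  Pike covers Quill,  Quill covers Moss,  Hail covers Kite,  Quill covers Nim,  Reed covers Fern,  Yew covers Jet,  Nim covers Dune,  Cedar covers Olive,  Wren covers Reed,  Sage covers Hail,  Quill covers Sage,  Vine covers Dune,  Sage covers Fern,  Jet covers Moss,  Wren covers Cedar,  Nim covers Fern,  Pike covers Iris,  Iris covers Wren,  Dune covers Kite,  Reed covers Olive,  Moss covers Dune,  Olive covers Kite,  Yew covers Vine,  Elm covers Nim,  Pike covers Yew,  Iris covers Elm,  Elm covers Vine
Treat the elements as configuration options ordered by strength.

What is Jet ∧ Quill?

Moss

Common lower bounds of {Jet, Quill}: Dune, Hail, Kite, Moss.
The greatest among these is Moss.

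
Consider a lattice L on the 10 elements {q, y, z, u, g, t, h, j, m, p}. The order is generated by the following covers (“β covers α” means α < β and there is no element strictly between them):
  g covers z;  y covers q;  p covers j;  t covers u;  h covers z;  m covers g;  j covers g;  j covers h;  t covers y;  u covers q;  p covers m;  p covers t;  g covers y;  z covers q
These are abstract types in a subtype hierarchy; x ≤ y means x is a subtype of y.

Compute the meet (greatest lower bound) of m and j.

Common lower bounds of {m, j}: g, q, y, z.
The greatest among these is g.

g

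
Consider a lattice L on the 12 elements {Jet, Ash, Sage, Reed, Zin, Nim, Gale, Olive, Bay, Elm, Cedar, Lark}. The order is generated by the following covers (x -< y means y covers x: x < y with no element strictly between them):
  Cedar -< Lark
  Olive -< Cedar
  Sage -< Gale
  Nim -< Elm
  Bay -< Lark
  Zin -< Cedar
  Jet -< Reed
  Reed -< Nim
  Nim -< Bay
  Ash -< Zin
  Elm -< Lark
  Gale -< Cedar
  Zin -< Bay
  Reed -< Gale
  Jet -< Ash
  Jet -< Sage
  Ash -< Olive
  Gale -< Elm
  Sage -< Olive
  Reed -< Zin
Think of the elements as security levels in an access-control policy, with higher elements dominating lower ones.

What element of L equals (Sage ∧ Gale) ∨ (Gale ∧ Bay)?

Gale

Sage ∧ Gale = Sage
Gale ∧ Bay = Reed
Sage ∨ Reed = Gale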